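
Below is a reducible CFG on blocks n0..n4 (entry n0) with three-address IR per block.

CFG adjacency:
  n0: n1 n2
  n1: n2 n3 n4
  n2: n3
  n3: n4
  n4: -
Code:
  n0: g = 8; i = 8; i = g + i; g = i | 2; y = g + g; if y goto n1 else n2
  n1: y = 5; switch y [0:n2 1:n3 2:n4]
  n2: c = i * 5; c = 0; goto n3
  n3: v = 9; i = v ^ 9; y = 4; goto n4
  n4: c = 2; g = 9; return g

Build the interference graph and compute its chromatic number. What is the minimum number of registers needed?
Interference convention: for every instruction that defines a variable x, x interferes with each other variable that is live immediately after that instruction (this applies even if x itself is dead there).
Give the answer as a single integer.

Answer: 2

Derivation:
def/use:
  n0: {g,i,y} / ∅
  n1: {y} / ∅
  n2: {c} / {i}
  n3: {i,v,y} / ∅
  n4: {c,g} / ∅

Backward fixpoint:
  live n0: ∅→{i}
  live n1: {i}→{i}
  live n2: {i}→∅
  live n3: ∅→∅
  live n4: ∅→∅

Interference:
  c↔∅
  g↔{i}
  i↔{g,y}
  v↔∅
  y↔{i}

Chromatic number:
  lower bound: {g,i} mutually conflict ⇒ χ ≥ 2
  2-colouring: r0={c,i,v}  r1={g,y}
  χ = 2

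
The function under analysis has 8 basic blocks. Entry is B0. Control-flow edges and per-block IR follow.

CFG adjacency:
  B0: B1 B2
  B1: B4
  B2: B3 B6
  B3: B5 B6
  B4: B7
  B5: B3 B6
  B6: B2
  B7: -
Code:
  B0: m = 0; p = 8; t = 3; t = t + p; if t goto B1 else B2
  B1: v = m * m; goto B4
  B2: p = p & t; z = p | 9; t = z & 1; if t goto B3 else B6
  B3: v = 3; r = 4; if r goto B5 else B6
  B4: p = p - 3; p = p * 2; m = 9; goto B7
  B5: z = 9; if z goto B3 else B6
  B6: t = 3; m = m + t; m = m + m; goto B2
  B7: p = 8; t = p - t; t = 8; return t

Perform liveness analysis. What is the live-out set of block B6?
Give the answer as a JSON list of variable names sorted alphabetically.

Answer: ["m", "p", "t"]

Analysis:
Per-block:
  B0: {m,p,t} / ∅
  B1: {v} / {m}
  B2: {p,t,z} / {p,t}
  B3: {r,v} / ∅
  B4: {m,p} / {p}
  B5: {z} / ∅
  B6: {m,t} / {m}
  B7: {p,t} / {t}

Backward fixpoint:
  B0: in=∅ out={m,p,t}
  B1: in={m,p,t} out={p,t}
  B2: in={m,p,t} out={m,p}
  B3: in={m,p} out={m,p}
  B4: in={p,t} out={t}
  B5: in={m,p} out={m,p}
  B6: in={m,p} out={m,p,t}
  B7: in={t} out=∅

live-out(B6) = ["m", "p", "t"]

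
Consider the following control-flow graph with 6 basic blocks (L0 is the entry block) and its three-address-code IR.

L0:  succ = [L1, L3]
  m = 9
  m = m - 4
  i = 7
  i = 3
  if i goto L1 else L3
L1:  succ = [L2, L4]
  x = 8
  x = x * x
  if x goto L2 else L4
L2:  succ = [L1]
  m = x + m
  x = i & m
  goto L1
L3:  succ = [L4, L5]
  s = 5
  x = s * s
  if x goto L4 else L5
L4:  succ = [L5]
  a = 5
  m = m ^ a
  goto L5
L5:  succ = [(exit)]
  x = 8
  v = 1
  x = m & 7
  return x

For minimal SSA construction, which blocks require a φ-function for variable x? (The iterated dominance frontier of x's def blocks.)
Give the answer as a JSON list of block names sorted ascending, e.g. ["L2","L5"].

Answer: ["L1", "L4", "L5"]

Analysis:
idom tree: L1←L0 L2←L1 L3←L0 L4←L0 L5←L0
Dom∩ at merges:
  L1: preds {L0,L2}: {L0} ∩ {L0,L1,L2} = {L0}; idom=L0
  L4: preds {L1,L3}: {L0,L1} ∩ {L0,L3} = {L0}; idom=L0
  L5: preds {L3,L4}: {L0,L3} ∩ {L0,L4} = {L0}; idom=L0

DF derivation:
  L1←L0: walk · to L0
  L1←L2: walk L2→L1 to L0
  L4←L1: walk L1 to L0
  L4←L3: walk L3 to L0
  L5←L3: walk L3 to L0
  L5←L4: walk L4 to L0
  L0 → ∅
  L1 → {L1,L4}
  L2 → {L1}
  L3 → {L4,L5}
  L4 → {L5}
  L5 → ∅

φ for x: defs {L1,L2,L3,L5}
  DF⁺ = {L1,L4,L5}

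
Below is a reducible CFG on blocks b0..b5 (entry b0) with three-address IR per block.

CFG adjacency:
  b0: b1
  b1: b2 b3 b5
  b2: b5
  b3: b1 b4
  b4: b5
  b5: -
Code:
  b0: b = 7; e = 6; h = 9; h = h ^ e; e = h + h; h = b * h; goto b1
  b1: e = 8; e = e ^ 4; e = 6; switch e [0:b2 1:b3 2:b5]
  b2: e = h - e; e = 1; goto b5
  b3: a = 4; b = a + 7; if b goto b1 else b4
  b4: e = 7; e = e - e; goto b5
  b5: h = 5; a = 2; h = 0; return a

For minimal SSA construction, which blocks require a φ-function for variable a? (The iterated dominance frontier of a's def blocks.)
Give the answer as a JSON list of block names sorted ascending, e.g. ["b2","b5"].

idom tree: b1←b0 b2←b1 b3←b1 b4←b3 b5←b1
Join-block Dom:
  b1: preds {b0,b3}: {b0} ∩ {b0,b1,b3} = {b0}; idom=b0
  b5: preds {b1,b2,b4}: {b0,b1} ∩ {b0,b1,b2} ∩ {b0,b1,b3,b4} = {b0,b1}; idom=b1

DF walk-up:
  join b1 pred b0: · stop@b0
  join b1 pred b3: b3→b1 stop@b0
  join b5 pred b1: · stop@b1
  join b5 pred b2: b2 stop@b1
  join b5 pred b4: b4→b3 stop@b1
  DF(b0)=∅
  DF(b1)={b1}
  DF(b2)={b5}
  DF(b3)={b1,b5}
  DF(b4)={b5}
  DF(b5)=∅

φ for a: defs {b3,b5}
  DF⁺ = {b1,b5}

Answer: ["b1", "b5"]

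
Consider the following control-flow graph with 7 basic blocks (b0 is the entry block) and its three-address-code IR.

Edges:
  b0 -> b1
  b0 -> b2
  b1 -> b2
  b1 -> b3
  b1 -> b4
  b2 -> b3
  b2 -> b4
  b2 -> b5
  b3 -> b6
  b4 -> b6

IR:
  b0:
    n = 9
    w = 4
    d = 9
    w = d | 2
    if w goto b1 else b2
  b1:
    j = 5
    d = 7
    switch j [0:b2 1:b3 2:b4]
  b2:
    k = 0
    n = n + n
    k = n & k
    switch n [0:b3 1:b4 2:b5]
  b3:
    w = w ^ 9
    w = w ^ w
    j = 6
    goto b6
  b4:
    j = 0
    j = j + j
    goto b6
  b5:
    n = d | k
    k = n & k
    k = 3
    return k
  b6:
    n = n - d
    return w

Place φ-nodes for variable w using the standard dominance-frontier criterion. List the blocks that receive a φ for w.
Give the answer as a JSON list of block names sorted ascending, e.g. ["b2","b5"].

Answer: ["b6"]

Analysis:
idom tree: b1←b0 b2←b0 b3←b0 b4←b0 b5←b2 b6←b0
Dom at joins:
  b2: preds {b0,b1}: {b0} ∩ {b0,b1} = {b0}; idom=b0
  b3: preds {b1,b2}: {b0,b1} ∩ {b0,b2} = {b0}; idom=b0
  b4: preds {b1,b2}: {b0,b1} ∩ {b0,b2} = {b0}; idom=b0
  b6: preds {b3,b4}: {b0,b3} ∩ {b0,b4} = {b0}; idom=b0

DF derivation:
  join b2 pred b0: · stop@b0
  join b2 pred b1: b1 stop@b0
  join b3 pred b1: b1 stop@b0
  join b3 pred b2: b2 stop@b0
  join b4 pred b1: b1 stop@b0
  join b4 pred b2: b2 stop@b0
  join b6 pred b3: b3 stop@b0
  join b6 pred b4: b4 stop@b0
  DF(b0)=∅
  DF(b1)={b2,b3,b4}
  DF(b2)={b3,b4}
  DF(b3)={b6}
  DF(b4)={b6}
  DF(b5)=∅
  DF(b6)=∅

φ for w: defs {b0,b3}
  DF⁺ = {b6}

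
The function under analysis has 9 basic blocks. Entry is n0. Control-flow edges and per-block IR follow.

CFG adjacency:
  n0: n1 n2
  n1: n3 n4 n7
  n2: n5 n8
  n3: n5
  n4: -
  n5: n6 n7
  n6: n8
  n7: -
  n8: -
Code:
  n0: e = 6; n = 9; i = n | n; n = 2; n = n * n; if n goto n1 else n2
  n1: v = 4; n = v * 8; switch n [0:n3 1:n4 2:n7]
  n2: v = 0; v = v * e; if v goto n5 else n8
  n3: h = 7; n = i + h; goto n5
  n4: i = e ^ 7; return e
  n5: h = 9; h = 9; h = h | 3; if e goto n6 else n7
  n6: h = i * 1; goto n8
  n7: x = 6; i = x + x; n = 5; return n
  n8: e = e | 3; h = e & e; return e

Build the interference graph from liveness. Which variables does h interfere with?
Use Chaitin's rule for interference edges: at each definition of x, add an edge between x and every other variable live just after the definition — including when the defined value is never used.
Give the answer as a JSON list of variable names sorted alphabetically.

Block summaries:
  n0: {e,i,n} / ∅
  n1: {n,v} / ∅
  n2: {v} / {e}
  n3: {h,n} / {i}
  n4: {i} / {e}
  n5: {h} / {e}
  n6: {h} / {i}
  n7: {i,n,x} / ∅
  n8: {e,h} / {e}

Live sets:
  n0: in=∅ out={e,i}
  n1: in={e,i} out={e,i}
  n2: in={e,i} out={e,i}
  n3: in={e,i} out={e,i}
  n4: in={e} out=∅
  n5: in={e,i} out={e,i}
  n6: in={e,i} out={e}
  n7: in=∅ out=∅
  n8: in={e} out=∅

Interfere edges:
  e↔{h,i,n,v}
  h↔{e,i}
  i↔{e,h,n,v}
  n↔{e,i}
  v↔{e,i}
  x↔∅

N(h) = ["e", "i"]

Answer: ["e", "i"]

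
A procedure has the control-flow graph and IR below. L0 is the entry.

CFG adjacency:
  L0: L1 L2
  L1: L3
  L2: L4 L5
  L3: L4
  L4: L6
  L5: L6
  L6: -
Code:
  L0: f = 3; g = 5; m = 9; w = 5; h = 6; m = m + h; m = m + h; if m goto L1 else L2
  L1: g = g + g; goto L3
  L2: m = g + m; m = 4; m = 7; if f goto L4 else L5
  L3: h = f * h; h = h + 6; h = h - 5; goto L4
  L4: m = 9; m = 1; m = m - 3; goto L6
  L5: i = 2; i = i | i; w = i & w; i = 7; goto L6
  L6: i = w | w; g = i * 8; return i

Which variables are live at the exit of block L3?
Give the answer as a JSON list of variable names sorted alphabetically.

Block summaries:
  L0: {f,g,h,m,w} / ∅
  L1: {g} / {g}
  L2: {m} / {f,g,m}
  L3: {h} / {f,h}
  L4: {m} / ∅
  L5: {i,w} / {w}
  L6: {g,i} / {w}

Live sets:
  L0 li=∅ lo={f,g,h,m,w}
  L1 li={f,g,h,w} lo={f,h,w}
  L2 li={f,g,m,w} lo={w}
  L3 li={f,h,w} lo={w}
  L4 li={w} lo={w}
  L5 li={w} lo={w}
  L6 li={w} lo=∅

live-out(L3) = ["w"]

Answer: ["w"]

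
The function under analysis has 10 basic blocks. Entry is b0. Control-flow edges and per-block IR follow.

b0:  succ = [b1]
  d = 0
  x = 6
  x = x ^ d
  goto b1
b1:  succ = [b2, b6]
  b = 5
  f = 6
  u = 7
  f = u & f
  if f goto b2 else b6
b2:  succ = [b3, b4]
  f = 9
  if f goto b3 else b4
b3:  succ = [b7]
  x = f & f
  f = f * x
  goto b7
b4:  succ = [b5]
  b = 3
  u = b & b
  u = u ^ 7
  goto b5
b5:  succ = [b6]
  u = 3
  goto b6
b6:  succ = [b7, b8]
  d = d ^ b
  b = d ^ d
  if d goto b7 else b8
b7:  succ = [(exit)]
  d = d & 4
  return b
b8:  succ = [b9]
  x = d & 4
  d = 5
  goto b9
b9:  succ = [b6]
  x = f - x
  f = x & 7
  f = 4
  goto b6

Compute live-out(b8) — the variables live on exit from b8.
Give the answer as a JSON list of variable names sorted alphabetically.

Block summaries:
  b0: {d,x} / ∅
  b1: {b,f,u} / ∅
  b2: {f} / ∅
  b3: {f,x} / {f}
  b4: {b,u} / ∅
  b5: {u} / ∅
  b6: {b,d} / {b,d}
  b7: {d} / {b,d}
  b8: {d,x} / {d}
  b9: {f,x} / {f,x}

Liveness:
  live b0: ∅→{d}
  live b1: {d}→{b,d,f}
  live b2: {b,d}→{b,d,f}
  live b3: {b,d,f}→{b,d}
  live b4: {d,f}→{b,d,f}
  live b5: {b,d,f}→{b,d,f}
  live b6: {b,d,f}→{b,d,f}
  live b7: {b,d}→∅
  live b8: {b,d,f}→{b,d,f,x}
  live b9: {b,d,f,x}→{b,d,f}

live-out(b8) = ["b", "d", "f", "x"]

Answer: ["b", "d", "f", "x"]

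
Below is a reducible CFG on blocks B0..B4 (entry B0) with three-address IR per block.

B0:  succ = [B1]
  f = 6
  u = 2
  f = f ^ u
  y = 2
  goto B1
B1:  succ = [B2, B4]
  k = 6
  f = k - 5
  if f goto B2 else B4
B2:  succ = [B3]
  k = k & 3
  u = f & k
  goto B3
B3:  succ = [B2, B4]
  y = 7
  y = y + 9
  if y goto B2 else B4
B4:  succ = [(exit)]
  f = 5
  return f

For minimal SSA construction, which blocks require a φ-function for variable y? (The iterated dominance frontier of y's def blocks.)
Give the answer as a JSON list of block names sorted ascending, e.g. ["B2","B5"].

Answer: ["B2", "B4"]

Derivation:
idom tree: B1←B0 B2←B1 B3←B2 B4←B1
Join-block Dom:
  B2: preds {B1,B3}: {B0,B1} ∩ {B0,B1,B2,B3} = {B0,B1}; idom=B1
  B4: preds {B1,B3}: {B0,B1} ∩ {B0,B1,B2,B3} = {B0,B1}; idom=B1

DF walk-up:
  B2←B1: walk · to B1
  B2←B3: walk B3→B2 to B1
  B4←B1: walk · to B1
  B4←B3: walk B3→B2 to B1
  DF(B0)=∅
  DF(B1)=∅
  DF(B2)={B2,B4}
  DF(B3)={B2,B4}
  DF(B4)=∅

φ for y: defs {B0,B3}
  DF⁺ = {B2,B4}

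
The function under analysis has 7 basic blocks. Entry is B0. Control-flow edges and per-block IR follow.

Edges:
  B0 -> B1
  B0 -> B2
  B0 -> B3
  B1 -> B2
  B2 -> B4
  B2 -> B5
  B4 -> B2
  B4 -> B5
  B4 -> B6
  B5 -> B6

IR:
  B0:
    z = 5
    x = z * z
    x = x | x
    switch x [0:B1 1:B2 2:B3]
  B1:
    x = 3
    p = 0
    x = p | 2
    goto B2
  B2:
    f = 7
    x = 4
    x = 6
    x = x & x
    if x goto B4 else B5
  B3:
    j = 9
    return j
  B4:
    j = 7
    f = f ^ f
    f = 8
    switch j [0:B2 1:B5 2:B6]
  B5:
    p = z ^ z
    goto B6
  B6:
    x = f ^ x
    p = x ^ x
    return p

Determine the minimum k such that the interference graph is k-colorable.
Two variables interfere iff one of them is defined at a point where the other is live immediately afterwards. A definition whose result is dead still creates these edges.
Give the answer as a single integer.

Answer: 4

Derivation:
Block summaries:
  B0 def {x,z} use ∅
  B1 def {p,x} use ∅
  B2 def {f,x} use ∅
  B3 def {j} use ∅
  B4 def {f,j} use {f}
  B5 def {p} use {z}
  B6 def {p,x} use {f,x}

Live sets:
  B0 li=∅ lo={z}
  B1 li={z} lo={z}
  B2 li={z} lo={f,x,z}
  B3 li=∅ lo=∅
  B4 li={f,x,z} lo={f,x,z}
  B5 li={f,x,z} lo={f,x}
  B6 li={f,x} lo=∅

Conflict graph:
  f: {j,p,x,z}
  j: {f,x,z}
  p: {f,x,z}
  x: {f,j,p,z}
  z: {f,j,p,x}

Chromatic number:
  lower bound: {f,j,x,z} mutually conflict ⇒ χ ≥ 4
  assign f→c0 j→c3 p→c3 x→c1 z→c2 — no edge inside a register ⇒ χ ≤ 4
  χ = 4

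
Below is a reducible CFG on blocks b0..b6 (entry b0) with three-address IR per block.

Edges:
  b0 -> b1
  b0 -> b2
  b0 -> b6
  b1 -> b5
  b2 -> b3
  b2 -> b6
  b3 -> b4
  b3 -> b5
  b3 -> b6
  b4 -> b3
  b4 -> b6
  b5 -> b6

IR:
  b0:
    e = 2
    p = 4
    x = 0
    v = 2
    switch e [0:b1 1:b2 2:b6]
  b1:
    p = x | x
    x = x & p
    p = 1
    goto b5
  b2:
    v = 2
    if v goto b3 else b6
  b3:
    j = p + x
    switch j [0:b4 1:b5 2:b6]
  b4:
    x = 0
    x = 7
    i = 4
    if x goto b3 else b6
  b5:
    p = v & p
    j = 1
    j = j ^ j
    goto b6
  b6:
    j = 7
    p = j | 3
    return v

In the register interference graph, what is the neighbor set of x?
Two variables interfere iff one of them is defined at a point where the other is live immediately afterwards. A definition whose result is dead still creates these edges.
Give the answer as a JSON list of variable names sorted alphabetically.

Block summaries:
  b0 def {e,p,v,x} use ∅
  b1 def {p,x} use {x}
  b2 def {v} use ∅
  b3 def {j} use {p,x}
  b4 def {i,x} use ∅
  b5 def {j,p} use {p,v}
  b6 def {j,p} use {v}

Backward fixpoint:
  b0: in=∅ out={p,v,x}
  b1: in={v,x} out={p,v}
  b2: in={p,x} out={p,v,x}
  b3: in={p,v,x} out={p,v}
  b4: in={p,v} out={p,v,x}
  b5: in={p,v} out={v}
  b6: in={v} out=∅

Interference:
  e — {p,v,x}
  i — {p,v,x}
  j — {p,v}
  p — {e,i,j,v,x}
  v — {e,i,j,p,x}
  x — {e,i,p,v}

N(x) = ["e", "i", "p", "v"]

Answer: ["e", "i", "p", "v"]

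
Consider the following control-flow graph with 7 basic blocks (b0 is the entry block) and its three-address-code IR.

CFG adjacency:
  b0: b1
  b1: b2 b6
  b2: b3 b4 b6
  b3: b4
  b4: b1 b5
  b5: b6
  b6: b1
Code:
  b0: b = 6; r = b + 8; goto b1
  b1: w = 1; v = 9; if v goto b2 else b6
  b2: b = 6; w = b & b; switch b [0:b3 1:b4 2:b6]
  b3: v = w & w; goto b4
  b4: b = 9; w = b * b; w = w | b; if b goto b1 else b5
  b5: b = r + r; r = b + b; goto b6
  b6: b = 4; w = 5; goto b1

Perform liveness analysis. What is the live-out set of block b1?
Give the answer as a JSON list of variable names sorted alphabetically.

Answer: ["r"]

Working:
Per-block:
  b0: {b,r} / ∅
  b1: {v,w} / ∅
  b2: {b,w} / ∅
  b3: {v} / {w}
  b4: {b,w} / ∅
  b5: {b,r} / {r}
  b6: {b,w} / ∅

Liveness:
  b0: in=∅ out={r}
  b1: in={r} out={r}
  b2: in={r} out={r,w}
  b3: in={r,w} out={r}
  b4: in={r} out={r}
  b5: in={r} out={r}
  b6: in={r} out={r}

live-out(b1) = ["r"]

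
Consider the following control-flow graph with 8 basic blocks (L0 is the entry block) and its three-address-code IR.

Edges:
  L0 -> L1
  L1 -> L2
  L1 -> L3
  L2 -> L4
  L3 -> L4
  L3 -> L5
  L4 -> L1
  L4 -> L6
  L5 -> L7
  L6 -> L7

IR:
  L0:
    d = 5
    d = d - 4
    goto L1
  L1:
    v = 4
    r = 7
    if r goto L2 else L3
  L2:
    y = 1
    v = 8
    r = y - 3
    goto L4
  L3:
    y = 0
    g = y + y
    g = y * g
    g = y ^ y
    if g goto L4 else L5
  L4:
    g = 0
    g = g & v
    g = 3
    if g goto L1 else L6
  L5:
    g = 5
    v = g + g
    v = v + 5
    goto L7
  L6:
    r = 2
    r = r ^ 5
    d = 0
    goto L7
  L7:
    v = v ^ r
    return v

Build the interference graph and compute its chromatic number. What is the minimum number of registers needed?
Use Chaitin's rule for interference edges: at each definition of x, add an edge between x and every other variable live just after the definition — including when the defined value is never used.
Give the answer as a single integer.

def/use:
  L0: def={d} ue=∅
  L1: def={r,v} ue=∅
  L2: def={r,v,y} ue=∅
  L3: def={g,y} ue=∅
  L4: def={g} ue={v}
  L5: def={g,v} ue=∅
  L6: def={d,r} ue=∅
  L7: def={v} ue={r,v}

Liveness:
  L0 li=∅ lo=∅
  L1 li=∅ lo={r,v}
  L2 li=∅ lo={v}
  L3 li={r,v} lo={r,v}
  L4 li={v} lo={v}
  L5 li={r} lo={r,v}
  L6 li={v} lo={r,v}
  L7 li={r,v} lo=∅

Interference:
  d↔{r,v}
  g↔{r,v,y}
  r↔{d,g,v,y}
  v↔{d,g,r,y}
  y↔{g,r,v}

Colouring:
  lower bound: {g,r,v,y} mutually conflict ⇒ χ ≥ 4
  4-colouring: c0={r}  c1={v}  c2={d,g}  c3={y}
  χ = 4

Answer: 4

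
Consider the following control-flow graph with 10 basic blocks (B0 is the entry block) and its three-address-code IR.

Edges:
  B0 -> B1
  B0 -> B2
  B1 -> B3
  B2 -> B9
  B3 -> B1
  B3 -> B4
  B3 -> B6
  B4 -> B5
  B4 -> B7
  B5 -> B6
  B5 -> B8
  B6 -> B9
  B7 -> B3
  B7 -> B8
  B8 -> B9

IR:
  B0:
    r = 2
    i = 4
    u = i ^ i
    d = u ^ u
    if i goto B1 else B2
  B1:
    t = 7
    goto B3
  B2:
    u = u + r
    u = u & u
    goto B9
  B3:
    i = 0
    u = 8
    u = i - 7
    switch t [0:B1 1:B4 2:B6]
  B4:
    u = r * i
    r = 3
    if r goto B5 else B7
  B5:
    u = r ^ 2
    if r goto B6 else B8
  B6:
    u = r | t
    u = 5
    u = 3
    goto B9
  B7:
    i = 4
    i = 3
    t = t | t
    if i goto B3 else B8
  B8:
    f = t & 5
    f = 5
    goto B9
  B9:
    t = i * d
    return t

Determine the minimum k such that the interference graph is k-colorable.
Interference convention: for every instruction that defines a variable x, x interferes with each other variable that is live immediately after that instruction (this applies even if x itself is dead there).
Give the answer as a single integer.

Per-block:
  B0 def {d,i,r,u} use ∅
  B1 def {t} use ∅
  B2 def {u} use {r,u}
  B3 def {i,u} use {t}
  B4 def {r,u} use {i,r}
  B5 def {u} use {r}
  B6 def {u} use {r,t}
  B7 def {i,t} use {t}
  B8 def {f} use {t}
  B9 def {t} use {d,i}

Live sets:
  B0 li=∅ lo={d,i,r,u}
  B1 li={d,r} lo={d,r,t}
  B2 li={d,i,r,u} lo={d,i}
  B3 li={d,r,t} lo={d,i,r,t}
  B4 li={d,i,r,t} lo={d,i,r,t}
  B5 li={d,i,r,t} lo={d,i,r,t}
  B6 li={d,i,r,t} lo={d,i}
  B7 li={d,r,t} lo={d,i,r,t}
  B8 li={d,i,t} lo={d,i}
  B9 li={d,i} lo=∅

Conflict graph:
  d↔{f,i,r,t,u}
  f↔{d,i}
  i↔{d,f,r,t,u}
  r↔{d,i,t,u}
  t↔{d,i,r,u}
  u↔{d,i,r,t}

Registers:
  clique {d,i,r,t,u} ⇒ need ≥ 5
  assign d→R0 f→R2 i→R1 r→R2 t→R3 u→R4 — no edge inside a register ⇒ χ ≤ 5
  χ = 5

Answer: 5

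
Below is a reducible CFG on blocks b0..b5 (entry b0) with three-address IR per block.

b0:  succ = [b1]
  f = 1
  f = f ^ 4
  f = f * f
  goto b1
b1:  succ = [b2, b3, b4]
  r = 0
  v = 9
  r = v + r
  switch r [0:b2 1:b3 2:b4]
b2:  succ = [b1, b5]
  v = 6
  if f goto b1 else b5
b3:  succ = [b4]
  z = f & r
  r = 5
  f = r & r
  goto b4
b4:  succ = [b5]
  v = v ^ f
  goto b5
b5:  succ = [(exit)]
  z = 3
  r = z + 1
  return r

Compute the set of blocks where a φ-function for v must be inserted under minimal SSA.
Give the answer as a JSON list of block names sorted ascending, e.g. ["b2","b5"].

idom tree: b1←b0 b2←b1 b3←b1 b4←b1 b5←b1
Join-block Dom:
  b1: preds {b0,b2}: {b0} ∩ {b0,b1,b2} = {b0}; idom=b0
  b4: preds {b1,b3}: {b0,b1} ∩ {b0,b1,b3} = {b0,b1}; idom=b1
  b5: preds {b2,b4}: {b0,b1,b2} ∩ {b0,b1,b4} = {b0,b1}; idom=b1

DF walk-up:
  b1←b0: walk · to b0
  b1←b2: walk b2→b1 to b0
  b4←b1: walk · to b1
  b4←b3: walk b3 to b1
  b5←b2: walk b2 to b1
  b5←b4: walk b4 to b1
  DF(b0)=∅
  DF(b1)={b1}
  DF(b2)={b1,b5}
  DF(b3)={b4}
  DF(b4)={b5}
  DF(b5)=∅

φ for v: defs {b1,b2,b4}
  DF⁺ = {b1,b5}

Answer: ["b1", "b5"]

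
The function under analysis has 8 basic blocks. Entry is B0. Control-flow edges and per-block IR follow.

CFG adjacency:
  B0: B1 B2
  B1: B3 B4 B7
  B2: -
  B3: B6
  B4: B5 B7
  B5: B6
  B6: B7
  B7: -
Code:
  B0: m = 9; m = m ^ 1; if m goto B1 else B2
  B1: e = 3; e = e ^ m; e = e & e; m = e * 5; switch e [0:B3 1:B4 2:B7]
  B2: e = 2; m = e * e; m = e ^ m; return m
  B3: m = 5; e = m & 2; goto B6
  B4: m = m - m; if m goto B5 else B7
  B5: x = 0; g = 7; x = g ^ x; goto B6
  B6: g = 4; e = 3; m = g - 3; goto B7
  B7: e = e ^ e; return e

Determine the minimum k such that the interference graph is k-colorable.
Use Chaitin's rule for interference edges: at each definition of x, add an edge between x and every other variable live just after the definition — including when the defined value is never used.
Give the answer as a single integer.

Block summaries:
  B0 def {m} use ∅
  B1 def {e,m} use {m}
  B2 def {e,m} use ∅
  B3 def {e,m} use ∅
  B4 def {m} use {m}
  B5 def {g,x} use ∅
  B6 def {e,g,m} use ∅
  B7 def {e} use {e}

Live sets:
  B0 li=∅ lo={m}
  B1 li={m} lo={e,m}
  B2 li=∅ lo=∅
  B3 li=∅ lo=∅
  B4 li={e,m} lo={e}
  B5 li=∅ lo=∅
  B6 li=∅ lo={e}
  B7 li={e} lo=∅

Interference:
  e — {g,m}
  g — {e,x}
  m — {e}
  x — {g}

Colouring:
  {e,g} pairwise interfere (2-clique) ⇒ χ ≥ 2
  2-colouring: R0={e,x}  R1={g,m}
  χ = 2

Answer: 2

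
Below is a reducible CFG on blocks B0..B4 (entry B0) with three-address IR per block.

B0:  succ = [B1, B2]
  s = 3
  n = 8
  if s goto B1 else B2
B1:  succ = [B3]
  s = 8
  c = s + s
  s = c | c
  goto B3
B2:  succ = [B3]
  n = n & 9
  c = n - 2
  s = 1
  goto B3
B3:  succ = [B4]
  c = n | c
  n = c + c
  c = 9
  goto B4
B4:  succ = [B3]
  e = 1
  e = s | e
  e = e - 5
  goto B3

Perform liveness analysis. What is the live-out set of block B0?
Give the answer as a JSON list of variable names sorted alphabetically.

Answer: ["n"]

Analysis:
Block summaries:
  B0: {n,s} / ∅
  B1: {c,s} / ∅
  B2: {c,n,s} / {n}
  B3: {c,n} / {c,n}
  B4: {e} / {s}

Backward fixpoint:
  live B0: ∅→{n}
  live B1: {n}→{c,n,s}
  live B2: {n}→{c,n,s}
  live B3: {c,n,s}→{c,n,s}
  live B4: {c,n,s}→{c,n,s}

live-out(B0) = ["n"]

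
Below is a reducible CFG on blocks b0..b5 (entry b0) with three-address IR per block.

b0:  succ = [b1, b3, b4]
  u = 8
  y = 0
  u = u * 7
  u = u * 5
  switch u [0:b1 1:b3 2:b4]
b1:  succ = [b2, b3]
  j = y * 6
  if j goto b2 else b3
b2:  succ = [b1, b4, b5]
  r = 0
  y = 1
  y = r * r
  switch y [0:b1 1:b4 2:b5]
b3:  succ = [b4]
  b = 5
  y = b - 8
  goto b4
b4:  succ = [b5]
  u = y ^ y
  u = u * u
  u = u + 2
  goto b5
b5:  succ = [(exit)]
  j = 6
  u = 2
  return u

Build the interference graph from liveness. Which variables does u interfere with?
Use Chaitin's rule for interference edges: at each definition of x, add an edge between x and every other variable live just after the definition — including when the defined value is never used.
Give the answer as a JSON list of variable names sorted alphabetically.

Answer: ["y"]

Derivation:
Per-block:
  b0: def={u,y} ue=∅
  b1: def={j} ue={y}
  b2: def={r,y} ue=∅
  b3: def={b,y} ue=∅
  b4: def={u} ue={y}
  b5: def={j,u} ue=∅

Liveness:
  live b0: ∅→{y}
  live b1: {y}→∅
  live b2: ∅→{y}
  live b3: ∅→{y}
  live b4: {y}→∅
  live b5: ∅→∅

Interfere edges:
  b: ∅
  j: ∅
  r: {y}
  u: {y}
  y: {r,u}

N(u) = ["y"]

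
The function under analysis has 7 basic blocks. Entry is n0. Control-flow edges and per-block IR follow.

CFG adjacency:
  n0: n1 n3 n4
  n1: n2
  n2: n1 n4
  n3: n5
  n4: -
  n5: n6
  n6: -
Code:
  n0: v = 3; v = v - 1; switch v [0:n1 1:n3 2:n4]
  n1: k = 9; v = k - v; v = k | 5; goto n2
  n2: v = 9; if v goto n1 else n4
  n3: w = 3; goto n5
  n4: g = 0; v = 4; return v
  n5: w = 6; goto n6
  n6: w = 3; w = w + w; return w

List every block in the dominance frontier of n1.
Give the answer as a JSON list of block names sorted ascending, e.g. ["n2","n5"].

Answer: ["n1", "n4"]

Derivation:
idom tree: n1←n0 n2←n1 n3←n0 n4←n0 n5←n3 n6←n5
Dom at joins:
  n1: preds {n0,n2}: {n0} ∩ {n0,n1,n2} = {n0}; idom=n0
  n4: preds {n0,n2}: {n0} ∩ {n0,n1,n2} = {n0}; idom=n0

DF walk-up:
  n1←n0: walk · to n0
  n1←n2: walk n2→n1 to n0
  n4←n0: walk · to n0
  n4←n2: walk n2→n1 to n0
  n0: DF=∅
  n1: DF={n1,n4}
  n2: DF={n1,n4}
  n3: DF=∅
  n4: DF=∅
  n5: DF=∅
  n6: DF=∅

DF(n1) = ["n1", "n4"]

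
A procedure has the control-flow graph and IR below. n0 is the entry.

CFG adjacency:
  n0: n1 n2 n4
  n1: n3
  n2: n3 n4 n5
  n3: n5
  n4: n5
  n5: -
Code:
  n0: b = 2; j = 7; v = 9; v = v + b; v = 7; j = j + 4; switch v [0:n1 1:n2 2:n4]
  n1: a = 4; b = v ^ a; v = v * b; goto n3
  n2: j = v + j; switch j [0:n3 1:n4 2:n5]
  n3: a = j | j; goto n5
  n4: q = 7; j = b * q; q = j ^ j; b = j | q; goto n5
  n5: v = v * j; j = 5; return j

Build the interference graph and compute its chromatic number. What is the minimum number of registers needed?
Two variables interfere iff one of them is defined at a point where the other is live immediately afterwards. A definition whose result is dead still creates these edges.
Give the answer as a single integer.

Per-block:
  n0: {b,j,v} / ∅
  n1: {a,b,v} / {v}
  n2: {j} / {j,v}
  n3: {a} / {j}
  n4: {b,j,q} / {b}
  n5: {j,v} / {j,v}

Backward fixpoint:
  n0: in=∅ out={b,j,v}
  n1: in={j,v} out={j,v}
  n2: in={b,j,v} out={b,j,v}
  n3: in={j,v} out={j,v}
  n4: in={b,v} out={j,v}
  n5: in={j,v} out=∅

Interference:
  a — {j,v}
  b — {j,q,v}
  j — {a,b,q,v}
  q — {b,j,v}
  v — {a,b,j,q}

Colouring:
  {b,j,q,v} pairwise interfere (4-clique) ⇒ χ ≥ 4
  4-colouring: r0={j}  r1={v}  r2={a,b}  r3={q}
  χ = 4

Answer: 4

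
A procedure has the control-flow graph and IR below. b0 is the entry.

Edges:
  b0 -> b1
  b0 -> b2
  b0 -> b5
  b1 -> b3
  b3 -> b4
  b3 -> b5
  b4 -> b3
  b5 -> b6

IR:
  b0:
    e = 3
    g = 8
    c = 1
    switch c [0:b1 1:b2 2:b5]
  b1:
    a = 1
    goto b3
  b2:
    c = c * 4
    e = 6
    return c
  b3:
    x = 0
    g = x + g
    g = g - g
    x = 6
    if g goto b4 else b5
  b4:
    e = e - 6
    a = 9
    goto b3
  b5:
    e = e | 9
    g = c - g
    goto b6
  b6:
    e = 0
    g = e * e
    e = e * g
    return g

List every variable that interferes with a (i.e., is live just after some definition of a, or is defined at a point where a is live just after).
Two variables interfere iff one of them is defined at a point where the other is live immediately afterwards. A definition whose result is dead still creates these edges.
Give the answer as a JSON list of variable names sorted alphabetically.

Answer: ["c", "e", "g"]

Derivation:
Block summaries:
  b0: def={c,e,g} ue=∅
  b1: def={a} ue=∅
  b2: def={c,e} ue={c}
  b3: def={g,x} ue={g}
  b4: def={a,e} ue={e}
  b5: def={e,g} ue={c,e,g}
  b6: def={e,g} ue=∅

Liveness:
  live b0: ∅→{c,e,g}
  live b1: {c,e,g}→{c,e,g}
  live b2: {c}→∅
  live b3: {c,e,g}→{c,e,g}
  live b4: {c,e,g}→{c,e,g}
  live b5: {c,e,g}→∅
  live b6: ∅→∅

Interference:
  a: {c,e,g}
  c: {a,e,g,x}
  e: {a,c,g,x}
  g: {a,c,e,x}
  x: {c,e,g}

N(a) = ["c", "e", "g"]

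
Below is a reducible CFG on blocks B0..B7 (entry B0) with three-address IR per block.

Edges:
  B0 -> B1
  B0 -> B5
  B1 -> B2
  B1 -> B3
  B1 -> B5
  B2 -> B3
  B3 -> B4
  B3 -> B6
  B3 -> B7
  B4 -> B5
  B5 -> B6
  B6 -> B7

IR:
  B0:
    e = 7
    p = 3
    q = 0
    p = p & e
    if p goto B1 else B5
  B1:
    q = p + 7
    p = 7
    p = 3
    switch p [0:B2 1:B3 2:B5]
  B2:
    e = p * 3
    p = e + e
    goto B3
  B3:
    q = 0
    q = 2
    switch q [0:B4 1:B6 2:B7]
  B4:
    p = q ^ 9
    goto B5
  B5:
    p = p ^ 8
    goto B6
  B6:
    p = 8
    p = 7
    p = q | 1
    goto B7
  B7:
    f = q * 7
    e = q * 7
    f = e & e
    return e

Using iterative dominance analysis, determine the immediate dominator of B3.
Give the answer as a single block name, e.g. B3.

Answer: B1

Derivation:
idom tree: B1←B0 B2←B1 B3←B1 B4←B3 B5←B0 B6←B0 B7←B0
Dom∩ at merges:
  B3: preds {B1,B2}: {B0,B1} ∩ {B0,B1,B2} = {B0,B1}; idom=B1
  B5: preds {B0,B1,B4}: {B0} ∩ {B0,B1} ∩ {B0,B1,B3,B4} = {B0}; idom=B0
  B6: preds {B3,B5}: {B0,B1,B3} ∩ {B0,B5} = {B0}; idom=B0
  B7: preds {B3,B6}: {B0,B1,B3} ∩ {B0,B6} = {B0}; idom=B0

idom(B3) = B1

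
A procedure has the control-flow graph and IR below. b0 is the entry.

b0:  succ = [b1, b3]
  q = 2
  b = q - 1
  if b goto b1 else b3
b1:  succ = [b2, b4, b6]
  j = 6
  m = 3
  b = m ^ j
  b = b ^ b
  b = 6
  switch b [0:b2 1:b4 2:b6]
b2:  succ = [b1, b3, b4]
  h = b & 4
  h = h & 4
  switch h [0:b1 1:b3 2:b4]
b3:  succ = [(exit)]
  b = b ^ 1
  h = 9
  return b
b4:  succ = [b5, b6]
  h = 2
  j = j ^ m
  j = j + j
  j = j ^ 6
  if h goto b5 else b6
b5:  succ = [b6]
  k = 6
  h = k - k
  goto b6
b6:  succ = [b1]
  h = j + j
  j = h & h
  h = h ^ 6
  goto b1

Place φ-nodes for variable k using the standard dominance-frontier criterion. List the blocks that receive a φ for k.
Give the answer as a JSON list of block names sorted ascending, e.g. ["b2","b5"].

Answer: ["b1", "b3", "b6"]

Working:
idom tree: b1←b0 b2←b1 b3←b0 b4←b1 b5←b4 b6←b1
Dom∩ at merges:
  b1: preds {b0,b2,b6}: {b0} ∩ {b0,b1,b2} ∩ {b0,b1,b6} = {b0}; idom=b0
  b3: preds {b0,b2}: {b0} ∩ {b0,b1,b2} = {b0}; idom=b0
  b4: preds {b1,b2}: {b0,b1} ∩ {b0,b1,b2} = {b0,b1}; idom=b1
  b6: preds {b1,b4,b5}: {b0,b1} ∩ {b0,b1,b4} ∩ {b0,b1,b4,b5} = {b0,b1}; idom=b1

DF derivation:
  join b1 pred b0: · stop@b0
  join b1 pred b2: b2→b1 stop@b0
  join b1 pred b6: b6→b1 stop@b0
  join b3 pred b0: · stop@b0
  join b3 pred b2: b2→b1 stop@b0
  join b4 pred b1: · stop@b1
  join b4 pred b2: b2 stop@b1
  join b6 pred b1: · stop@b1
  join b6 pred b4: b4 stop@b1
  join b6 pred b5: b5→b4 stop@b1
  b0: DF=∅
  b1: DF={b1,b3}
  b2: DF={b1,b3,b4}
  b3: DF=∅
  b4: DF={b6}
  b5: DF={b6}
  b6: DF={b1}

φ for k: defs {b5}
  DF⁺ = {b1,b3,b6}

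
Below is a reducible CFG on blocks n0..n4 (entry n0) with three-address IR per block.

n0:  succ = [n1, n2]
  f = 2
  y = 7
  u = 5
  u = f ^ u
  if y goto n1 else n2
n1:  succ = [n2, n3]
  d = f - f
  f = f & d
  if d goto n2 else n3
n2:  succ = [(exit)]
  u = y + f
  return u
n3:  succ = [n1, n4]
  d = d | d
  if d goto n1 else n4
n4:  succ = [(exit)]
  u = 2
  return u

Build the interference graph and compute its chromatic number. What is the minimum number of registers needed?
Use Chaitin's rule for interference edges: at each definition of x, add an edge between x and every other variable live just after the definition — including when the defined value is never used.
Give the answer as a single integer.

def/use:
  n0: {f,u,y} / ∅
  n1: {d,f} / {f}
  n2: {u} / {f,y}
  n3: {d} / {d}
  n4: {u} / ∅

Liveness:
  live n0: ∅→{f,y}
  live n1: {f,y}→{d,f,y}
  live n2: {f,y}→∅
  live n3: {d,f,y}→{f,y}
  live n4: ∅→∅

Interference:
  d — {f,y}
  f — {d,u,y}
  u — {f,y}
  y — {d,f,u}

Colouring:
  lower bound: {d,f,y} mutually conflict ⇒ χ ≥ 3
  assign d→r2 f→r0 u→r2 y→r1 — no edge inside a register ⇒ χ ≤ 3
  χ = 3

Answer: 3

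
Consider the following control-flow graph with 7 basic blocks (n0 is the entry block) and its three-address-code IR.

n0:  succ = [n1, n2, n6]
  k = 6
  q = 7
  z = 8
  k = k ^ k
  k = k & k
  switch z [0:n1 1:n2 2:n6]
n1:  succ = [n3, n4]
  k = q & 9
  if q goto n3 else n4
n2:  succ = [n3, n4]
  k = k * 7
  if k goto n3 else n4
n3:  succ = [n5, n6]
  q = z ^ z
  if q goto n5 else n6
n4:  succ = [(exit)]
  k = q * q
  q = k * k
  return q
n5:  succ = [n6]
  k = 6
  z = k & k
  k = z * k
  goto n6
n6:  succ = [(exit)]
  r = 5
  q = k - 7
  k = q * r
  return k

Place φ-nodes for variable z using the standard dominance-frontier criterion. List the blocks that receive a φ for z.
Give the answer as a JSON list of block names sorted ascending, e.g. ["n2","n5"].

idom tree: n1←n0 n2←n0 n3←n0 n4←n0 n5←n3 n6←n0
Dom at joins:
  n3: preds {n1,n2}: {n0,n1} ∩ {n0,n2} = {n0}; idom=n0
  n4: preds {n1,n2}: {n0,n1} ∩ {n0,n2} = {n0}; idom=n0
  n6: preds {n0,n3,n5}: {n0} ∩ {n0,n3} ∩ {n0,n3,n5} = {n0}; idom=n0

Frontier:
  n3←n1: walk n1 to n0
  n3←n2: walk n2 to n0
  n4←n1: walk n1 to n0
  n4←n2: walk n2 to n0
  n6←n0: walk · to n0
  n6←n3: walk n3 to n0
  n6←n5: walk n5→n3 to n0
  n0 → ∅
  n1 → {n3,n4}
  n2 → {n3,n4}
  n3 → {n6}
  n4 → ∅
  n5 → {n6}
  n6 → ∅

φ for z: defs {n0,n5}
  DF⁺ = {n6}

Answer: ["n6"]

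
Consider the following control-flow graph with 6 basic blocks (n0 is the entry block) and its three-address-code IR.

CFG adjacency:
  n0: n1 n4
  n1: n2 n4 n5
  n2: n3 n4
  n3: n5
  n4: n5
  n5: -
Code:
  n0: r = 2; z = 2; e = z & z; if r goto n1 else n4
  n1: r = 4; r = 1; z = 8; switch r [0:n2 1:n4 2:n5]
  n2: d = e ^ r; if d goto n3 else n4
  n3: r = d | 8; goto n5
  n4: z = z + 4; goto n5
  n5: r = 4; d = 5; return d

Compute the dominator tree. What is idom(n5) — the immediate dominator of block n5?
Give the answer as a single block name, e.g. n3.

idom tree: n1←n0 n2←n1 n3←n2 n4←n0 n5←n0
Dom∩ at merges:
  n4: preds {n0,n1,n2}: {n0} ∩ {n0,n1} ∩ {n0,n1,n2} = {n0}; idom=n0
  n5: preds {n1,n3,n4}: {n0,n1} ∩ {n0,n1,n2,n3} ∩ {n0,n4} = {n0}; idom=n0

idom(n5) = n0

Answer: n0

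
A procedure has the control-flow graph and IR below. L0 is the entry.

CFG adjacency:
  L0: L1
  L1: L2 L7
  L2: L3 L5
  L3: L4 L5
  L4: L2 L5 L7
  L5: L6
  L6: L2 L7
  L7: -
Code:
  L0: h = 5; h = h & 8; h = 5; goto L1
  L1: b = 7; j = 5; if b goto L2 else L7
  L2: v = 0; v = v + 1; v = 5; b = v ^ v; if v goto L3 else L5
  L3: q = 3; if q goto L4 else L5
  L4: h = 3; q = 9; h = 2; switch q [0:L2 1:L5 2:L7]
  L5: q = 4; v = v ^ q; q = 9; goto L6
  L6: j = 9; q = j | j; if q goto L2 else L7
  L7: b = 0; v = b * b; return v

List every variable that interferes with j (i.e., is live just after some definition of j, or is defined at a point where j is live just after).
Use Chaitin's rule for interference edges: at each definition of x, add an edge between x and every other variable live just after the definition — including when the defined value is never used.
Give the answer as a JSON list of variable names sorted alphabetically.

Per-block:
  L0: def={h} ue=∅
  L1: def={b,j} ue=∅
  L2: def={b,v} ue=∅
  L3: def={q} ue=∅
  L4: def={h,q} ue=∅
  L5: def={q,v} ue={v}
  L6: def={j,q} ue=∅
  L7: def={b,v} ue=∅

Live sets:
  L0 li=∅ lo=∅
  L1 li=∅ lo=∅
  L2 li=∅ lo={v}
  L3 li={v} lo={v}
  L4 li={v} lo={v}
  L5 li={v} lo=∅
  L6 li=∅ lo=∅
  L7 li=∅ lo=∅

Interfere edges:
  b — {j,v}
  h — {q,v}
  j — {b}
  q — {h,v}
  v — {b,h,q}

N(j) = ["b"]

Answer: ["b"]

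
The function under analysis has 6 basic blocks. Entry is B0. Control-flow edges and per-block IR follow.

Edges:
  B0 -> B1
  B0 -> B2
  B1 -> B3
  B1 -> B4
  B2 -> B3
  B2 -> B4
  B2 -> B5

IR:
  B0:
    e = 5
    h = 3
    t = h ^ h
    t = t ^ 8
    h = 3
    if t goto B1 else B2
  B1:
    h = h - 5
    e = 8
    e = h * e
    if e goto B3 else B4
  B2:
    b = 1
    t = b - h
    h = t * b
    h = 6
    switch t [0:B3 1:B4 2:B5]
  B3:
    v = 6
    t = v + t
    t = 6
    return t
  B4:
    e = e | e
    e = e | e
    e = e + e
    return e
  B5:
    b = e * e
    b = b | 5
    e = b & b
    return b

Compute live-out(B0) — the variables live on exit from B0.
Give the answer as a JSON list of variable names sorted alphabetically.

Per-block:
  B0: def={e,h,t} ue=∅
  B1: def={e,h} ue={h}
  B2: def={b,h,t} ue={h}
  B3: def={t,v} ue={t}
  B4: def={e} ue={e}
  B5: def={b,e} ue={e}

Liveness:
  B0: in=∅ out={e,h,t}
  B1: in={h,t} out={e,t}
  B2: in={e,h} out={e,t}
  B3: in={t} out=∅
  B4: in={e} out=∅
  B5: in={e} out=∅

live-out(B0) = ["e", "h", "t"]

Answer: ["e", "h", "t"]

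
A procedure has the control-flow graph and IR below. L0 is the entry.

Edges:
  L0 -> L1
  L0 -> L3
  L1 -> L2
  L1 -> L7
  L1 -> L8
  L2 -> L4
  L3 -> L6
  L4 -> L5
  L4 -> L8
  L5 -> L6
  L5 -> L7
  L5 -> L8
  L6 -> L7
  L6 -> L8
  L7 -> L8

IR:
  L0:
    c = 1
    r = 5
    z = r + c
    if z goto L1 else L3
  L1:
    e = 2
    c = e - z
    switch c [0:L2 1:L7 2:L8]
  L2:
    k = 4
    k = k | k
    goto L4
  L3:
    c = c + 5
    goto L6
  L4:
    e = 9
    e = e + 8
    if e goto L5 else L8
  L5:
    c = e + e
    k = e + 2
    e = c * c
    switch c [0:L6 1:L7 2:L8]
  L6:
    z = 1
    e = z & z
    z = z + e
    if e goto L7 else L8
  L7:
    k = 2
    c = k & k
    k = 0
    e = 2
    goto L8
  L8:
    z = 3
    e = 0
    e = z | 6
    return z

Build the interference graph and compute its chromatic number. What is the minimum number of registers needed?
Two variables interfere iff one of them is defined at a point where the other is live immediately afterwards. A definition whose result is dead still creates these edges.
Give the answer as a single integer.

Answer: 3

Working:
Per-block:
  L0 def {c,r,z} use ∅
  L1 def {c,e} use {z}
  L2 def {k} use ∅
  L3 def {c} use {c}
  L4 def {e} use ∅
  L5 def {c,e,k} use {e}
  L6 def {e,z} use ∅
  L7 def {c,e,k} use ∅
  L8 def {e,z} use ∅

Live sets:
  L0: in=∅ out={c,z}
  L1: in={z} out=∅
  L2: in=∅ out=∅
  L3: in={c} out=∅
  L4: in=∅ out={e}
  L5: in={e} out=∅
  L6: in=∅ out=∅
  L7: in=∅ out=∅
  L8: in=∅ out=∅

Interference:
  c — {e,k,r,z}
  e — {c,z}
  k — {c}
  r — {c}
  z — {c,e}

Colouring:
  clique {c,e,z} ⇒ need ≥ 3
  assign c→R0 e→R1 k→R1 r→R1 z→R2 — no edge inside a register ⇒ χ ≤ 3
  χ = 3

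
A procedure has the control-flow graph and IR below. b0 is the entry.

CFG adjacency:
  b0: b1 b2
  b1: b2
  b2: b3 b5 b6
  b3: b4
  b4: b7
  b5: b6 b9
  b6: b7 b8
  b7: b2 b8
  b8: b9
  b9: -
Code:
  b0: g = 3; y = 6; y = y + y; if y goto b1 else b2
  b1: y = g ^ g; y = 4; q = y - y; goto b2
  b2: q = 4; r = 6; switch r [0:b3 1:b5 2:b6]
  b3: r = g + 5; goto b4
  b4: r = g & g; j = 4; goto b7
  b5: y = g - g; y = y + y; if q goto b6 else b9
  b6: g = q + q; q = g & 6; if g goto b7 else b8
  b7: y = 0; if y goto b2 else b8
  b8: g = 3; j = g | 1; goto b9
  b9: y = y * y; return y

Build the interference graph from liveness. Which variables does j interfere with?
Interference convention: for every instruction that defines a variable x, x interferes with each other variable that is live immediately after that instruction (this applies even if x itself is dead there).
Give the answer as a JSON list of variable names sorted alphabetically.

Block summaries:
  b0: {g,y} / ∅
  b1: {q,y} / {g}
  b2: {q,r} / ∅
  b3: {r} / {g}
  b4: {j,r} / {g}
  b5: {y} / {g,q}
  b6: {g,q} / {q}
  b7: {y} / ∅
  b8: {g,j} / ∅
  b9: {y} / {y}

Liveness:
  b0: in=∅ out={g,y}
  b1: in={g} out={g,y}
  b2: in={g,y} out={g,q,y}
  b3: in={g} out={g}
  b4: in={g} out={g}
  b5: in={g,q} out={q,y}
  b6: in={q,y} out={g,y}
  b7: in={g} out={g,y}
  b8: in={y} out={y}
  b9: in={y} out=∅

Interference:
  g: {j,q,r,y}
  j: {g,y}
  q: {g,r,y}
  r: {g,q,y}
  y: {g,j,q,r}

N(j) = ["g", "y"]

Answer: ["g", "y"]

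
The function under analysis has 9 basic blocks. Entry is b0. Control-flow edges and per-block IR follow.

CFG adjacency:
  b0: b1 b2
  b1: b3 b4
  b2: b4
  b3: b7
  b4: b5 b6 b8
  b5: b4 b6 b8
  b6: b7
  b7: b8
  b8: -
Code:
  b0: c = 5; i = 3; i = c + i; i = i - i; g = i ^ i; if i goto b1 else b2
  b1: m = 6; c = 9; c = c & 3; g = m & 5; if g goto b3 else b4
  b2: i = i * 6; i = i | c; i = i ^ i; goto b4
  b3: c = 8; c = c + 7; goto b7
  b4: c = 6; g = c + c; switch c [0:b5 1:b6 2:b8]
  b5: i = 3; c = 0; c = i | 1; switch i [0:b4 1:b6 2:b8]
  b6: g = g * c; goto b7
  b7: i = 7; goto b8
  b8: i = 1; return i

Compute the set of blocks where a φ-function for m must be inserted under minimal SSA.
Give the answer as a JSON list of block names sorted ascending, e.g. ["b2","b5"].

Answer: ["b4", "b7", "b8"]

Working:
idom tree: b1←b0 b2←b0 b3←b1 b4←b0 b5←b4 b6←b4 b7←b0 b8←b0
Join-block Dom:
  b4: preds {b1,b2,b5}: {b0,b1} ∩ {b0,b2} ∩ {b0,b4,b5} = {b0}; idom=b0
  b6: preds {b4,b5}: {b0,b4} ∩ {b0,b4,b5} = {b0,b4}; idom=b4
  b7: preds {b3,b6}: {b0,b1,b3} ∩ {b0,b4,b6} = {b0}; idom=b0
  b8: preds {b4,b5,b7}: {b0,b4} ∩ {b0,b4,b5} ∩ {b0,b7} = {b0}; idom=b0

DF derivation:
  b4←b1: walk b1 to b0
  b4←b2: walk b2 to b0
  b4←b5: walk b5→b4 to b0
  b6←b4: walk · to b4
  b6←b5: walk b5 to b4
  b7←b3: walk b3→b1 to b0
  b7←b6: walk b6→b4 to b0
  b8←b4: walk b4 to b0
  b8←b5: walk b5→b4 to b0
  b8←b7: walk b7 to b0
  b0: DF=∅
  b1: DF={b4,b7}
  b2: DF={b4}
  b3: DF={b7}
  b4: DF={b4,b7,b8}
  b5: DF={b4,b6,b8}
  b6: DF={b7}
  b7: DF={b8}
  b8: DF=∅

φ for m: defs {b1}
  DF⁺ = {b4,b7,b8}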